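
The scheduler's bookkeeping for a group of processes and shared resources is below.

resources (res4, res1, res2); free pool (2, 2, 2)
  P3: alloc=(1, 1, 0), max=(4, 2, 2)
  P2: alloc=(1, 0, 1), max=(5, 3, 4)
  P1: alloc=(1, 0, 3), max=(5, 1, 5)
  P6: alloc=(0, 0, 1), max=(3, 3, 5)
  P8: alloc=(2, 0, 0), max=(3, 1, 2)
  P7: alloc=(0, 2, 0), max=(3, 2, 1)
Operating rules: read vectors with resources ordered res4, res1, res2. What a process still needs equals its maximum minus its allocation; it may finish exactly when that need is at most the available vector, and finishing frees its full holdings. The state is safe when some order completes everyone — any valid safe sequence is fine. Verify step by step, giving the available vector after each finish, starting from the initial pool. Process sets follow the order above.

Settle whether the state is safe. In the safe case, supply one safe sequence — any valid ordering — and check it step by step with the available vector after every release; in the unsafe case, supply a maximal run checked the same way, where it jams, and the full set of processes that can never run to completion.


SAFE, for example via the order P8, P7, P3, P1, P2, P6.
Key observation: P8 is the earliest step where a requested resource binds exactly: need (1, 1, 2), pool (2, 2, 2) at its turn.
Walking it through:
  pool = (2, 2, 2)
  run P8 (needs (1, 1, 2), free (2, 2, 2)); after release of (2, 0, 0) the pool is (4, 2, 2)
  run P7 (needs (3, 0, 1), free (4, 2, 2)); after release of (0, 2, 0) the pool is (4, 4, 2)
  run P3 (needs (3, 1, 2), free (4, 4, 2)); after release of (1, 1, 0) the pool is (5, 5, 2)
  run P1 (needs (4, 1, 2), free (5, 5, 2)); after release of (1, 0, 3) the pool is (6, 5, 5)
  run P2 (needs (4, 3, 3), free (6, 5, 5)); after release of (1, 0, 1) the pool is (7, 5, 6)
  run P6 (needs (3, 3, 4), free (7, 5, 6)); after release of (0, 0, 1) the pool is (7, 5, 7)


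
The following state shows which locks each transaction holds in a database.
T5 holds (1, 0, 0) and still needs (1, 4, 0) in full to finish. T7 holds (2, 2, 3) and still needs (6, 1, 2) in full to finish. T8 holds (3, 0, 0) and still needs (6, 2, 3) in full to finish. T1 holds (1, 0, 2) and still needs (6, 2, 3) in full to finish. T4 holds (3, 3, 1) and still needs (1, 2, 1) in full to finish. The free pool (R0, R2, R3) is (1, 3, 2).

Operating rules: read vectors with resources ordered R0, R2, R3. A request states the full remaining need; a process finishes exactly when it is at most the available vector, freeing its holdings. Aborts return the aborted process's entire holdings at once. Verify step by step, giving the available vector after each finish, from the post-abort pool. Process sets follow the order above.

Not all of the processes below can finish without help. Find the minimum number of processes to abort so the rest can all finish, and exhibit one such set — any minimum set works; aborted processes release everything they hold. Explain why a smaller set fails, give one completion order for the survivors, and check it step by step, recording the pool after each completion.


The answer: abort T1.
Key observation: aborting T1 returns (1, 0, 2), and T7 — hopeless before — runs at step 3 with the returned capacity in the pool.
Why nothing smaller works: aborting no one leaves the state deadlocked as given.
Survivors finish in the order: T4, T5, T7, T8. Check, step by step (pool after the aborts first):
  pool = (2, 3, 4)
  T4: need (1, 2, 1) fits (2, 3, 4); releases (3, 3, 1), pool now (5, 6, 5)
  T5: need (1, 4, 0) fits (5, 6, 5); releases (1, 0, 0), pool now (6, 6, 5)
  T7: need (6, 1, 2) fits (6, 6, 5); releases (2, 2, 3), pool now (8, 8, 8)
  T8: need (6, 2, 3) fits (8, 8, 8); releases (3, 0, 0), pool now (11, 8, 8)


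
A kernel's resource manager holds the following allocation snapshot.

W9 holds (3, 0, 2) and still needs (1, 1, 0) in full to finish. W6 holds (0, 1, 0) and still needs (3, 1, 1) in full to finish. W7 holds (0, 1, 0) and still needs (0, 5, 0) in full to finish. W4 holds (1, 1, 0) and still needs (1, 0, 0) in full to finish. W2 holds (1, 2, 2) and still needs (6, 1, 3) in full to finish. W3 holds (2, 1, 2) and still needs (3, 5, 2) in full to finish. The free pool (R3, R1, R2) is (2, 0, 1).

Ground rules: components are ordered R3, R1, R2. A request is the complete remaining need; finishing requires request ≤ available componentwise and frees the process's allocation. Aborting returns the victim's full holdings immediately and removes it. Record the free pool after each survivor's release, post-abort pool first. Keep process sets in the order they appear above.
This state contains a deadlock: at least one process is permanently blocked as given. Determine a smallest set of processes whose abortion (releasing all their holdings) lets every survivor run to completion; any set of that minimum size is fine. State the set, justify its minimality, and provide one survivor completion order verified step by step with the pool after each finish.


Minimum abort set: W7.
Key observation: before aborting W7, W3 was permanently blocked — no order could ever run it; afterwards it completes at step 5.
Why nothing smaller works: aborting no one leaves the state deadlocked as given.
The survivors complete as W4, W6, W9, W2, W3. Verifying each step (starting from the post-abort pool):
  pool = (2, 1, 1)
  run W4 (needs (1, 0, 0), free (2, 1, 1)); after release of (1, 1, 0) the pool is (3, 2, 1)
  run W6 (needs (3, 1, 1), free (3, 2, 1)); after release of (0, 1, 0) the pool is (3, 3, 1)
  run W9 (needs (1, 1, 0), free (3, 3, 1)); after release of (3, 0, 2) the pool is (6, 3, 3)
  run W2 (needs (6, 1, 3), free (6, 3, 3)); after release of (1, 2, 2) the pool is (7, 5, 5)
  run W3 (needs (3, 5, 2), free (7, 5, 5)); after release of (2, 1, 2) the pool is (9, 6, 7)


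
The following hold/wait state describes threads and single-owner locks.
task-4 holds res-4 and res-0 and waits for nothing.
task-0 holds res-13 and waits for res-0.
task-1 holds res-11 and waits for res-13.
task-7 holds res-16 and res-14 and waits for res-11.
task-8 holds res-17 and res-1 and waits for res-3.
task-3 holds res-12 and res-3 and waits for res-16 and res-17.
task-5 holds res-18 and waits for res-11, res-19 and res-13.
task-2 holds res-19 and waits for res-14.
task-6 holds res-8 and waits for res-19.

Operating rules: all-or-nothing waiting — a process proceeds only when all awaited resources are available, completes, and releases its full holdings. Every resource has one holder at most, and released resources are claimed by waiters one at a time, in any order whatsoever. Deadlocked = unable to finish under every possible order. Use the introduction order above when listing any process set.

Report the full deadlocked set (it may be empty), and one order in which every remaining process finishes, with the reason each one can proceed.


The deadlocked set is task-8 and task-3.
Key observation: nobody on the ring task-8 -> task-3 -> task-8 can start until another member finishes, which never happens; no other process is dragged down with it.
The rest can finish in the order task-4, task-0, task-1, task-7, task-2, task-5, task-6.
Verifying each step:
  task-4 waits on nothing -> runs at once and releases res-4 and res-0
  task-0 waits on res-0 — all released -> runs and releases res-13
  task-1 waits on res-13 — all released -> runs and releases res-11
  task-7 waits on res-11 — all released -> runs and releases res-16 and res-14
  task-2 waits on res-14 — all released -> runs and releases res-19
  task-5 waits on res-11, res-19 and res-13 — all released -> runs and releases res-18
  task-6 waits on res-19 — all released -> runs and releases res-8


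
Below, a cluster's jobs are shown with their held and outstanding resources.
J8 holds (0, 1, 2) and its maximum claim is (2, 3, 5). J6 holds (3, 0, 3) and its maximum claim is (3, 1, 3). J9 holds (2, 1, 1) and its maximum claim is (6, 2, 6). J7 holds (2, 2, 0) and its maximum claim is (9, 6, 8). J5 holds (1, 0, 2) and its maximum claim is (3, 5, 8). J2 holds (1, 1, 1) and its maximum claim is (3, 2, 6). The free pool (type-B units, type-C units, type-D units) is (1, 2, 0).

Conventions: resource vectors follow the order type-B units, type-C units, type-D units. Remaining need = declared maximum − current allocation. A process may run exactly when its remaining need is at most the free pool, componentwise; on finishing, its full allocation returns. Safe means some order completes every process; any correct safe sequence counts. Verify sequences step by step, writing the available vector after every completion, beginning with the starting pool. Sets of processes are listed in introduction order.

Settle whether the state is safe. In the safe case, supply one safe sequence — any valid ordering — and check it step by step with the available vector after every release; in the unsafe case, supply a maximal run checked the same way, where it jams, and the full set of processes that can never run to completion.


SAFE, for example via the order J6, J8, J2, J9, J5, J7.
Key observation: J8 marks the first exact bind of the order: its need (2, 2, 3) fits the free (4, 2, 3) with zero slack on a requested resource.
Verifying each step:
  pool = (1, 2, 0)
  J6 needs (0, 1, 0) <= (1, 2, 0) -> finishes; pool += (3, 0, 3) = (4, 2, 3)
  J8 needs (2, 2, 3) <= (4, 2, 3) -> finishes; pool += (0, 1, 2) = (4, 3, 5)
  J2 needs (2, 1, 5) <= (4, 3, 5) -> finishes; pool += (1, 1, 1) = (5, 4, 6)
  J9 needs (4, 1, 5) <= (5, 4, 6) -> finishes; pool += (2, 1, 1) = (7, 5, 7)
  J5 needs (2, 5, 6) <= (7, 5, 7) -> finishes; pool += (1, 0, 2) = (8, 5, 9)
  J7 needs (7, 4, 8) <= (8, 5, 9) -> finishes; pool += (2, 2, 0) = (10, 7, 9)


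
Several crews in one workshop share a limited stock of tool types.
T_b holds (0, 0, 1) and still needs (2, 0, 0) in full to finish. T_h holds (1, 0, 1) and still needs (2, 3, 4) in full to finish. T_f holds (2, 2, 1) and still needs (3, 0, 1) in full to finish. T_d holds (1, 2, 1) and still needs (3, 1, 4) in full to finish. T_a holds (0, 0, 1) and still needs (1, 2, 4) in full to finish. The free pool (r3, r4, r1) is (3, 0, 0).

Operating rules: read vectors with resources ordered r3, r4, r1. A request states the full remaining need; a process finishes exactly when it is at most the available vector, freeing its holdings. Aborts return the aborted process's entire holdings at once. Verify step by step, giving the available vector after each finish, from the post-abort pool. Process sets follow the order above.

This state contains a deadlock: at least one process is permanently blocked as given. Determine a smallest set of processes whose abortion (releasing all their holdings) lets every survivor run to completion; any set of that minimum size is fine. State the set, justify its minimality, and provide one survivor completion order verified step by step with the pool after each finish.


The answer: abort T_h and T_a.
Key observation: the deadlocked T_d becomes finishable only because T_h and T_a released (1, 0, 2); it completes at step 3 below.
Why nothing smaller works — every single abort fails: T_b alone leaves T_h blocked (short on r4 and r1); T_h alone leaves T_d blocked (short on r1); T_f alone leaves T_h blocked (short on r4 and r1); T_d alone leaves T_h blocked (short on r1); T_a alone leaves T_h blocked (short on r4 and r1).
One survivor order: T_b, T_f, T_d. Walking it through (post-abort pool first):
  pool = (4, 0, 2)
  T_b: need (2, 0, 0) fits (4, 0, 2); releases (0, 0, 1), pool now (4, 0, 3)
  T_f: need (3, 0, 1) fits (4, 0, 3); releases (2, 2, 1), pool now (6, 2, 4)
  T_d: need (3, 1, 4) fits (6, 2, 4); releases (1, 2, 1), pool now (7, 4, 5)


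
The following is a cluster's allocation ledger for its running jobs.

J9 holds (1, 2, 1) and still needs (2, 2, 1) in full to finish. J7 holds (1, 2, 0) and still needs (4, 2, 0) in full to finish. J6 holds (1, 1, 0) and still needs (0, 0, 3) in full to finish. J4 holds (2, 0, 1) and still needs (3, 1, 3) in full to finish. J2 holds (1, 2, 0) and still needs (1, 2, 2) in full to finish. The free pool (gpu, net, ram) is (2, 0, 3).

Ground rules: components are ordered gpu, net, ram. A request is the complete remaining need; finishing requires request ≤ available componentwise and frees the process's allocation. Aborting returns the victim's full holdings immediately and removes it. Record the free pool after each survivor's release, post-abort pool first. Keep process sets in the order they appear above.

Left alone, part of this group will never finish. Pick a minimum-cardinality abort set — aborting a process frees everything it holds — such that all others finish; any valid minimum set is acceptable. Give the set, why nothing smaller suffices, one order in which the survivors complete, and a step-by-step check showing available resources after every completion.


Minimum abort set: J7.
Key observation: J2 had no path to completion before; after the abort of J7 ((1, 2, 0) returned), step 1 is where it fits.
Minimality: the empty abort set fails — the state is deadlocked as it stands.
One survivor order: J2, J9, J6, J4. Verifying each step (post-abort pool first):
  pool = (3, 2, 3)
  J2 needs (1, 2, 2) <= (3, 2, 3) -> finishes; pool += (1, 2, 0) = (4, 4, 3)
  J9 needs (2, 2, 1) <= (4, 4, 3) -> finishes; pool += (1, 2, 1) = (5, 6, 4)
  J6 needs (0, 0, 3) <= (5, 6, 4) -> finishes; pool += (1, 1, 0) = (6, 7, 4)
  J4 needs (3, 1, 3) <= (6, 7, 4) -> finishes; pool += (2, 0, 1) = (8, 7, 5)


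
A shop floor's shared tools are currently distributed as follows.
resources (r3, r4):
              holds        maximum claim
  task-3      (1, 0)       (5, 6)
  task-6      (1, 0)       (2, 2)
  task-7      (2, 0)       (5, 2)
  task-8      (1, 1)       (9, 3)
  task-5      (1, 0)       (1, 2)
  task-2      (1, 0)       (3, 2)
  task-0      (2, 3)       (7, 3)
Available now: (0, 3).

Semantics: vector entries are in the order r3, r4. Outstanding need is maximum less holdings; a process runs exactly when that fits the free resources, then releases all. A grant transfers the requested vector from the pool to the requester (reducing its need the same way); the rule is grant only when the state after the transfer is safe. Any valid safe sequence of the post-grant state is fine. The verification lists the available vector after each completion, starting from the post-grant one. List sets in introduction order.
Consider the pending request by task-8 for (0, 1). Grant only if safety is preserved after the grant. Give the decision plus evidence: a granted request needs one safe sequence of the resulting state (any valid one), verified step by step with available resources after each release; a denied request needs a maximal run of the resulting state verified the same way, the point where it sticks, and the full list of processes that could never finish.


DENY: after the grant no complete ordering would exist.
Key observation: after task-5, task-6, task-2, task-7, task-0 the pool peaks at (7, 5), and each blocked process is short somewhere: task-3 on r4; task-8 on r3.
After a pretend grant, a maximal execution: task-5, task-6, task-2, task-7, task-0 — then nothing else fits. Walking it through:
  pool = (0, 2)
  task-5: need (0, 2) fits (0, 2); releases (1, 0), pool now (1, 2)
  task-6: need (1, 2) fits (1, 2); releases (1, 0), pool now (2, 2)
  task-2: need (2, 2) fits (2, 2); releases (1, 0), pool now (3, 2)
  task-7: need (3, 2) fits (3, 2); releases (2, 0), pool now (5, 2)
  task-0: need (5, 0) fits (5, 2); releases (2, 3), pool now (7, 5)
  task-3 cannot run: need (4, 6) vs free (7, 5) (insufficient r4)
  task-8 cannot run: need (8, 1) vs free (7, 5) (insufficient r3)
Had the request been granted, task-3 and task-8 could never finish.


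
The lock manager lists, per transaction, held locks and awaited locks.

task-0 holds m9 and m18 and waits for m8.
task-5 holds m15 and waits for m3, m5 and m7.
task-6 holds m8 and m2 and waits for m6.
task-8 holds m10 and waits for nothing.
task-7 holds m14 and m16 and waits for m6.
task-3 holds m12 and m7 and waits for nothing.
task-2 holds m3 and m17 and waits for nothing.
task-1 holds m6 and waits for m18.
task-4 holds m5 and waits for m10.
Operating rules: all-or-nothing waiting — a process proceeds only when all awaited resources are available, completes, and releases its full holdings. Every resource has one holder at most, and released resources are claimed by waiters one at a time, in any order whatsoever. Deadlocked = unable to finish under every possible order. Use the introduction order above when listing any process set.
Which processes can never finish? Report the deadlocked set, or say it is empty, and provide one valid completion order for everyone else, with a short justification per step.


Deadlocked set: task-0, task-6, task-7 and task-1.
Key observation: the waits loop around task-0 -> task-6 -> task-1 -> task-0 with no way out; task-7 waits into the deadlock from upstream.
The rest can finish in the order task-8, task-4, task-2, task-3, task-5.
Step-by-step check:
  run task-8 (it waits on nothing); releases m10
  run task-4 (all its waits — m10 — are resolved); releases m5
  run task-2 (it waits on nothing); releases m3 and m17
  run task-3 (it waits on nothing); releases m12 and m7
  run task-5 (all its waits — m3, m5 and m7 — are resolved); releases m15


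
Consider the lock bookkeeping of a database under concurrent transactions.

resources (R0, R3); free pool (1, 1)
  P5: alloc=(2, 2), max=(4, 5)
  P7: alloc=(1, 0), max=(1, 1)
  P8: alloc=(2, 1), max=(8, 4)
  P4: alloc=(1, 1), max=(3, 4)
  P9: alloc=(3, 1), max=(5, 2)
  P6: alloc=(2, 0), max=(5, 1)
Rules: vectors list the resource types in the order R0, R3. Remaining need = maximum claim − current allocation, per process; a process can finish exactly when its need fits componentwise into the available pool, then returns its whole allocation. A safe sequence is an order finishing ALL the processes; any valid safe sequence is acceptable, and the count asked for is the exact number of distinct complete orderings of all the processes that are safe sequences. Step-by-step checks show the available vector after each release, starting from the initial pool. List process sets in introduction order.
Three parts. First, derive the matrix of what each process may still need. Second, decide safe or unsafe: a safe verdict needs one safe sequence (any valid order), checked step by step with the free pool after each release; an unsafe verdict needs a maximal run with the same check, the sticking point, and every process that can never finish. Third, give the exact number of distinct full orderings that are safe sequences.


(1) Outstanding need per process (order R0, R3):
  P5: (2, 3)
  P7: (0, 1)
  P8: (6, 3)
  P4: (2, 3)
  P9: (2, 1)
  P6: (3, 1)
(2) UNSAFE.
Key observation: after P7, P9, P6 complete, (7, 2) is the best the pool ever gets, yet each leftover process wants more R3.
Going as far as possible: P7, P9, P6; after that, nothing fits. Check, step by step:
  pool = (1, 1)
  P7 needs (0, 1) <= (1, 1) -> finishes; pool += (1, 0) = (2, 1)
  P9 needs (2, 1) <= (2, 1) -> finishes; pool += (3, 1) = (5, 2)
  P6 needs (3, 1) <= (5, 2) -> finishes; pool += (2, 0) = (7, 2)
  P5 cannot run: need (2, 3) vs free (7, 2) (insufficient R3)
  P8 cannot run: need (6, 3) vs free (7, 2) (insufficient R3)
  P4 cannot run: need (2, 3) vs free (7, 2) (insufficient R3)
Permanently blocked: P5, P8 and P4.
(3) Precisely 0 of the possible complete orderings are safe sequences.


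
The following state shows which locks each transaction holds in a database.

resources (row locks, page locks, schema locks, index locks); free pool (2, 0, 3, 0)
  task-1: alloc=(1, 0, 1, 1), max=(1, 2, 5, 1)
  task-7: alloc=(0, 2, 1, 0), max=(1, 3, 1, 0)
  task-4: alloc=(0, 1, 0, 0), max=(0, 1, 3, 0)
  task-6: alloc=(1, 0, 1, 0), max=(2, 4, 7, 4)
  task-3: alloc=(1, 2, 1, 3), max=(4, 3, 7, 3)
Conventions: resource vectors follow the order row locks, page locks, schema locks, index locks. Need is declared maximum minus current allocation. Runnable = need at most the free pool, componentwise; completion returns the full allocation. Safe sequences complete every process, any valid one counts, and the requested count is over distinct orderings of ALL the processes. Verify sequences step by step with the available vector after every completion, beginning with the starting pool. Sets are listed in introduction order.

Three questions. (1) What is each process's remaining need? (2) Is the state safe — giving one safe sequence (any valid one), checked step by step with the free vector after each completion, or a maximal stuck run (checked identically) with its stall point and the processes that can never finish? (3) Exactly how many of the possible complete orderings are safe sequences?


(1) Need matrix, components ordered row locks, page locks, schema locks, index locks:
  task-1: (0, 2, 4, 0)
  task-7: (1, 1, 0, 0)
  task-4: (0, 0, 3, 0)
  task-6: (1, 4, 6, 4)
  task-3: (3, 1, 6, 0)
(2) UNSAFE — no complete ordering exists.
Key observation: task-4, task-7, task-1 can finish, but then (3, 3, 5, 1) is all there is, and the blocked group's schema locks demands exceed it.
A maximal execution: task-4, task-7, task-1 — then nothing else fits. Walking it through:
  pool = (2, 0, 3, 0)
  run task-4 (needs (0, 0, 3, 0), free (2, 0, 3, 0)); after release of (0, 1, 0, 0) the pool is (2, 1, 3, 0)
  run task-7 (needs (1, 1, 0, 0), free (2, 1, 3, 0)); after release of (0, 2, 1, 0) the pool is (2, 3, 4, 0)
  run task-1 (needs (0, 2, 4, 0), free (2, 3, 4, 0)); after release of (1, 0, 1, 1) the pool is (3, 3, 5, 1)
  blocked: task-6 wants (1, 4, 6, 4), pool (3, 3, 5, 1) — not enough page locks, schema locks and index locks
  blocked: task-3 wants (3, 1, 6, 0), pool (3, 3, 5, 1) — not enough schema locks
Permanently blocked: task-6 and task-3.
(3) Exactly 0 of the possible complete orderings are safe sequences.


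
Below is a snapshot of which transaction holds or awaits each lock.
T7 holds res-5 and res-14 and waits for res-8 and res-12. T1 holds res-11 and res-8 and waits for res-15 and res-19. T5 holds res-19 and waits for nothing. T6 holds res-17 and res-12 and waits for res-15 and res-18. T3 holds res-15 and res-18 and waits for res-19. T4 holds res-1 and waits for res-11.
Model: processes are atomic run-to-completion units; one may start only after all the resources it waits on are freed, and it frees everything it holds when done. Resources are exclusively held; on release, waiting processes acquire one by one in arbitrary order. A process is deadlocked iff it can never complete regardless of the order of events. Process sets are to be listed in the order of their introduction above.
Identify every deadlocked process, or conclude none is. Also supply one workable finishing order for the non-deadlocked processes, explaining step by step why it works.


No process is deadlocked.
Key observation: no waiting chain loops back on itself — every chain ends at a process that waits on nothing, so everyone eventually runs.
A valid finishing order for the others: T5, T3, T6, T1, T7, T4.
Walking it through:
  T5 waits on nothing -> runs at once and releases res-19
  run T3 (all its waits — res-19 — are resolved); releases res-15 and res-18
  run T6 (all its waits — res-15 and res-18 — are resolved); releases res-17 and res-12
  run T1 (all its waits — res-15 and res-19 — are resolved); releases res-11 and res-8
  run T7 (all its waits — res-8 and res-12 — are resolved); releases res-5 and res-14
  run T4 (all its waits — res-11 — are resolved); releases res-1


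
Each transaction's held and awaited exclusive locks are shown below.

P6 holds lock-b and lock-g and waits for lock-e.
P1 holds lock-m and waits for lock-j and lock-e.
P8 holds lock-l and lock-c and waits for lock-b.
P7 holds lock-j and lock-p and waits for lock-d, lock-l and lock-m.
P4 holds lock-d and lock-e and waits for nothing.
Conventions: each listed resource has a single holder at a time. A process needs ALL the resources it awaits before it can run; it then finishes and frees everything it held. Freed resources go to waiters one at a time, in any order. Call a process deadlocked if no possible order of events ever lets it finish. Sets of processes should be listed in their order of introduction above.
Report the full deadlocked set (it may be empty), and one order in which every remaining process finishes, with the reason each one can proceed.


Deadlocked set: P1 and P7.
Key observation: the cycle P1 -> P7 -> P1 can never break — each member waits on the next; no other process is dragged down with it.
A valid finishing order for the others: P4, P6, P8.
Check, step by step:
  run P4 (it waits on nothing); releases lock-d and lock-e
  run P6 (all its waits — lock-e — are resolved); releases lock-b and lock-g
  run P8 (all its waits — lock-b — are resolved); releases lock-l and lock-c


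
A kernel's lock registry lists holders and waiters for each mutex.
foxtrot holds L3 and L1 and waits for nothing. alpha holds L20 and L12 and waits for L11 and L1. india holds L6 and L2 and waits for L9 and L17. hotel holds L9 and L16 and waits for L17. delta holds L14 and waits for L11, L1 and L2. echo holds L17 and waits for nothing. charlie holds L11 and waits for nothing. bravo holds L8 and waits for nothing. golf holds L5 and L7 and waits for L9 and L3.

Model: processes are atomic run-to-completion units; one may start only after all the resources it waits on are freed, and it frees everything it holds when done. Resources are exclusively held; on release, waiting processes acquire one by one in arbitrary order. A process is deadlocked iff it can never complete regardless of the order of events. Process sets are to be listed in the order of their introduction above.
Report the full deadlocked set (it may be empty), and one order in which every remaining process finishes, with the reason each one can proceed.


No process is deadlocked.
Key observation: there is no circular wait here — follow any chain and it reaches a process that is free to run now.
The rest can finish in the order echo, hotel, india, foxtrot, bravo, charlie, delta, alpha, golf.
Walking it through:
  echo: no waits; runs immediately, freeing L17
  hotel waits on L17 — all released -> runs and releases L9 and L16
  india waits on L9 and L17 — all released -> runs and releases L6 and L2
  foxtrot: no waits; runs immediately, freeing L3 and L1
  bravo: no waits; runs immediately, freeing L8
  charlie: no waits; runs immediately, freeing L11
  delta waits on L11, L1 and L2 — all released -> runs and releases L14
  alpha waits on L11 and L1 — all released -> runs and releases L20 and L12
  golf waits on L9 and L3 — all released -> runs and releases L5 and L7


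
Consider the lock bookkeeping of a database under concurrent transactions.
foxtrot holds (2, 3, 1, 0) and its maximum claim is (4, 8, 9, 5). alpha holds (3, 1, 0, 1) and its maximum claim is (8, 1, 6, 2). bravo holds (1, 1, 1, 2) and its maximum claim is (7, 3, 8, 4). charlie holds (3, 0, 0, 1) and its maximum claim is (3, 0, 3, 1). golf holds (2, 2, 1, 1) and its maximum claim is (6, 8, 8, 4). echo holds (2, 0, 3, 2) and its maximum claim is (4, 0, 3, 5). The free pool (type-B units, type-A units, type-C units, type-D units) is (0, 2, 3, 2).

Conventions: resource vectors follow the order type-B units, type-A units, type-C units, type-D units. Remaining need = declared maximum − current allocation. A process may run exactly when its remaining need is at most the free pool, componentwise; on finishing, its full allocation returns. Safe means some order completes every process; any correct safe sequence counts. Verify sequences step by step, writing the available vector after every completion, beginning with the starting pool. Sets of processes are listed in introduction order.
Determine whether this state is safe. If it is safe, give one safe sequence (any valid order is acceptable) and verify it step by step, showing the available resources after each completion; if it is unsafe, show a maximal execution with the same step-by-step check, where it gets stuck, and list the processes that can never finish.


The state is UNSAFE.
Key observation: even finishing charlie, echo, alpha leaves just (8, 3, 6, 6) free — too little type-C units for any of the remaining processes.
Going as far as possible: charlie, echo, alpha; after that, nothing fits. Check, step by step:
  pool = (0, 2, 3, 2)
  charlie: need (0, 0, 3, 0) fits (0, 2, 3, 2); releases (3, 0, 0, 1), pool now (3, 2, 3, 3)
  echo: need (2, 0, 0, 3) fits (3, 2, 3, 3); releases (2, 0, 3, 2), pool now (5, 2, 6, 5)
  alpha: need (5, 0, 6, 1) fits (5, 2, 6, 5); releases (3, 1, 0, 1), pool now (8, 3, 6, 6)
  foxtrot still needs (2, 5, 8, 5) but only (8, 3, 6, 6) is free — short on type-A units and type-C units
  bravo still needs (6, 2, 7, 2) but only (8, 3, 6, 6) is free — short on type-C units
  golf still needs (4, 6, 7, 3) but only (8, 3, 6, 6) is free — short on type-A units and type-C units
Permanently blocked: foxtrot, bravo and golf.


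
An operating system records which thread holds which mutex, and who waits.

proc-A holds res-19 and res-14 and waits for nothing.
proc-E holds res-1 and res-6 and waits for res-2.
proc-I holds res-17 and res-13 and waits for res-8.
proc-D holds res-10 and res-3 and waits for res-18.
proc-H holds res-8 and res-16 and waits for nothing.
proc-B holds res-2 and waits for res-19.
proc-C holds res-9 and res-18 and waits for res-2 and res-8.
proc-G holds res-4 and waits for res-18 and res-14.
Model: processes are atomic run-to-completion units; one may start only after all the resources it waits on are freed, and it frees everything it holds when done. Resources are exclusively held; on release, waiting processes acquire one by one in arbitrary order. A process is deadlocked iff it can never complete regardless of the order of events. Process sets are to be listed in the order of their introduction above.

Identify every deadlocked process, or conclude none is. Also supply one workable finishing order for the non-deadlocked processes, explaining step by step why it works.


Nothing here is deadlocked.
Key observation: the waits form no ring: some process can always run, and its releases unblock the others one by one.
A valid finishing order for the others: proc-A, proc-B, proc-H, proc-E, proc-C, proc-D, proc-G, proc-I.
Verifying each step:
  proc-A: no waits; runs immediately, freeing res-19 and res-14
  proc-B waits on res-19 — all released -> runs and releases res-2
  proc-H: no waits; runs immediately, freeing res-8 and res-16
  proc-E waits on res-2 — all released -> runs and releases res-1 and res-6
  proc-C waits on res-2 and res-8 — all released -> runs and releases res-9 and res-18
  proc-D waits on res-18 — all released -> runs and releases res-10 and res-3
  proc-G waits on res-18 and res-14 — all released -> runs and releases res-4
  proc-I waits on res-8 — all released -> runs and releases res-17 and res-13


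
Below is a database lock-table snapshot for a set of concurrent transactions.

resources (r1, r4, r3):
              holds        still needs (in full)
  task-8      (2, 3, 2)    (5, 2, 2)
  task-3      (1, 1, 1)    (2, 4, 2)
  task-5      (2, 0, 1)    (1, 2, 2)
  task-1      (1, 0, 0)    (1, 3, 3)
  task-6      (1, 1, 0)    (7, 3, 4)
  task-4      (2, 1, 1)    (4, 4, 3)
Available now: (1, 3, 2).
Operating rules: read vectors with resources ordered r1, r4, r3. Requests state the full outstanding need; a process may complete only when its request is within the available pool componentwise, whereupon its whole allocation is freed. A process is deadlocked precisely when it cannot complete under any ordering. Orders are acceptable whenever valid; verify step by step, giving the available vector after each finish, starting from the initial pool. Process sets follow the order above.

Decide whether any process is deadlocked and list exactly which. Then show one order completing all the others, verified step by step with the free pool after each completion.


The deadlocked set is task-8, task-3, task-6 and task-4.
Key observation: after task-5, task-1 the pool peaks at (4, 3, 3), and each blocked process is short somewhere: task-8 on r1; task-3 on r4; task-6 on r1, r3; task-4 on r4.
One completion order for the rest: task-5, task-1. Verifying each step:
  pool = (1, 3, 2)
  run task-5 (needs (1, 2, 2), free (1, 3, 2)); after release of (2, 0, 1) the pool is (3, 3, 3)
  run task-1 (needs (1, 3, 3), free (3, 3, 3)); after release of (1, 0, 0) the pool is (4, 3, 3)
The stuck group stays short no matter what:
  task-8 cannot run: need (5, 2, 2) vs free (4, 3, 3) (insufficient r1)
  task-3 cannot run: need (2, 4, 2) vs free (4, 3, 3) (insufficient r4)
  task-6 cannot run: need (7, 3, 4) vs free (4, 3, 3) (insufficient r1 and r3)
  task-4 cannot run: need (4, 4, 3) vs free (4, 3, 3) (insufficient r4)


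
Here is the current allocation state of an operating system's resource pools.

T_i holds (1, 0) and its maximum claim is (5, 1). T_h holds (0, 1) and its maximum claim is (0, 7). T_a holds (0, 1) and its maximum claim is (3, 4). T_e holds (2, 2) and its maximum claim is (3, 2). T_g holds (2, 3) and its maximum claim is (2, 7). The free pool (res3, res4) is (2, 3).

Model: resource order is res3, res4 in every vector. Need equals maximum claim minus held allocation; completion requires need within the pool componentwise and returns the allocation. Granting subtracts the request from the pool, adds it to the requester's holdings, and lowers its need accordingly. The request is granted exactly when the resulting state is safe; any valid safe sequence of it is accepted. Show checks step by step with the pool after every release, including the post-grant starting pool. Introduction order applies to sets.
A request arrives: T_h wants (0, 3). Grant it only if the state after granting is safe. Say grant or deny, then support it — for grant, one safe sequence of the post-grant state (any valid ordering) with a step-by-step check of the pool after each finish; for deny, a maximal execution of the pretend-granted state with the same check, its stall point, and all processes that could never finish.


DENY — the pretend-granted state is unsafe.
Key observation: after T_e, T_i complete, (5, 2) is the best the pool ever gets, yet each leftover process wants more res4.
After a pretend grant, a maximal execution: T_e, T_i — then nothing else fits. Walking it through:
  pool = (2, 0)
  T_e needs (1, 0) <= (2, 0) -> finishes; pool += (2, 2) = (4, 2)
  T_i needs (4, 1) <= (4, 2) -> finishes; pool += (1, 0) = (5, 2)
  T_h still needs (0, 3) but only (5, 2) is free — short on res4
  T_a still needs (3, 3) but only (5, 2) is free — short on res4
  T_g still needs (0, 4) but only (5, 2) is free — short on res4
Processes that could never finish after the grant: T_h, T_a and T_g.


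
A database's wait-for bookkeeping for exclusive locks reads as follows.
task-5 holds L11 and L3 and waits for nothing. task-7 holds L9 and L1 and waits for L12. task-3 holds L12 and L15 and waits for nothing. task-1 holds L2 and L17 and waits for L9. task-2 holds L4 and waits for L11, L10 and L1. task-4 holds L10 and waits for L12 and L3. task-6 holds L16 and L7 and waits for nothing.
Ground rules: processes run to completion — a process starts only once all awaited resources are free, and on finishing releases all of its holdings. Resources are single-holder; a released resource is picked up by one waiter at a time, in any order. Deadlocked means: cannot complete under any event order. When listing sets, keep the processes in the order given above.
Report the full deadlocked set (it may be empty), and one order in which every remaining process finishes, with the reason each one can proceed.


Nothing here is deadlocked.
Key observation: the wait graph is acyclic; completion cascades from the unblocked processes through everyone else.
The rest can finish in the order task-3, task-6, task-7, task-1, task-5, task-4, task-2.
Verifying each step:
  run task-3 (it waits on nothing); releases L12 and L15
  run task-6 (it waits on nothing); releases L16 and L7
  run task-7 (all its waits — L12 — are resolved); releases L9 and L1
  run task-1 (all its waits — L9 — are resolved); releases L2 and L17
  run task-5 (it waits on nothing); releases L11 and L3
  run task-4 (all its waits — L12 and L3 — are resolved); releases L10
  run task-2 (all its waits — L11, L10 and L1 — are resolved); releases L4


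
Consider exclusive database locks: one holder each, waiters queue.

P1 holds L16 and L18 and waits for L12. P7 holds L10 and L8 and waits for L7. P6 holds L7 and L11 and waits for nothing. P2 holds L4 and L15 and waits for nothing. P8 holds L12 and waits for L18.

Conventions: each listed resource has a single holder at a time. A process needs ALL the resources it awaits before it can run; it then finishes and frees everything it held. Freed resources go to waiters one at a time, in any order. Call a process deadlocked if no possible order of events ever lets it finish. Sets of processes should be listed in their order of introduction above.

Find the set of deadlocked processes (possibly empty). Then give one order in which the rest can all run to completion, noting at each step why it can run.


The deadlocked set is P1 and P8.
Key observation: nobody on the ring P1 -> P8 -> P1 can start until another member finishes, which never happens; no other process is dragged down with it.
A valid finishing order for the others: P6, P2, P7.
Step-by-step check:
  P6: no waits; runs immediately, freeing L7 and L11
  P2: no waits; runs immediately, freeing L4 and L15
  P7 waits on L7 — all released -> runs and releases L10 and L8


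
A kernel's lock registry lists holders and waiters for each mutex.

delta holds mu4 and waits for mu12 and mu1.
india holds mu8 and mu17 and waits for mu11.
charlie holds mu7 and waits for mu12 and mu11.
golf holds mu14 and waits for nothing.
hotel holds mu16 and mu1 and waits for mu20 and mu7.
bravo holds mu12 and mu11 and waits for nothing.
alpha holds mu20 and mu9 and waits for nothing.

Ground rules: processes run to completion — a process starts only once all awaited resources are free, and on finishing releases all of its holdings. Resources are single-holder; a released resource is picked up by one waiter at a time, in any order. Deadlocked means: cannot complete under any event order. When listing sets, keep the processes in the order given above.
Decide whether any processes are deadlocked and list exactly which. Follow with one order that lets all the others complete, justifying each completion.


The deadlocked set is empty.
Key observation: no waiting chain loops back on itself — every chain ends at a process that waits on nothing, so everyone eventually runs.
A valid finishing order for the others: bravo, charlie, india, alpha, golf, hotel, delta.
Verifying each step:
  bravo waits on nothing -> runs at once and releases mu12 and mu11
  charlie: everything it awaited (mu12 and mu11) is free; runs, freeing mu7
  india: everything it awaited (mu11) is free; runs, freeing mu8 and mu17
  alpha waits on nothing -> runs at once and releases mu20 and mu9
  golf waits on nothing -> runs at once and releases mu14
  hotel: everything it awaited (mu20 and mu7) is free; runs, freeing mu16 and mu1
  delta: everything it awaited (mu12 and mu1) is free; runs, freeing mu4


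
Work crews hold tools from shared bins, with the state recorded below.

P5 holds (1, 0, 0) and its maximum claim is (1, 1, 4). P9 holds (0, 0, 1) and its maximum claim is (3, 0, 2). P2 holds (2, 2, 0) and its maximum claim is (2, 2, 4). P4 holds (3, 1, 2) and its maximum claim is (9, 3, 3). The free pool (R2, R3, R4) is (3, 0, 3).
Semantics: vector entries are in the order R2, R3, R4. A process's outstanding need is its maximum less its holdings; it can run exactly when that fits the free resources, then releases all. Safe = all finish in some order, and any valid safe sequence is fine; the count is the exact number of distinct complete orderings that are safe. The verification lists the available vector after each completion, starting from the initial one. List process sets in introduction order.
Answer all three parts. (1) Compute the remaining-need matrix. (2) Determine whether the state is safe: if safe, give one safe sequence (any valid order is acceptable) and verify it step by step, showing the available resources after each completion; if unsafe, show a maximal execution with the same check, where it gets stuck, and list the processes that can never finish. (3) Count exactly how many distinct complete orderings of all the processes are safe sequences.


(1) Outstanding need per process (order R2, R3, R4):
  P5: (0, 1, 4)
  P9: (3, 0, 1)
  P2: (0, 0, 4)
  P4: (6, 2, 1)
(2) SAFE. One safe sequence: P9, P2, P5, P4.
Key observation: reading the order forward, P9 is the first process whose need (3, 0, 1) meets the free pool (3, 0, 3) exactly on a resource it requests.
Walking it through:
  pool = (3, 0, 3)
  P9: need (3, 0, 1) fits (3, 0, 3); releases (0, 0, 1), pool now (3, 0, 4)
  P2: need (0, 0, 4) fits (3, 0, 4); releases (2, 2, 0), pool now (5, 2, 4)
  P5: need (0, 1, 4) fits (5, 2, 4); releases (1, 0, 0), pool now (6, 2, 4)
  P4: need (6, 2, 1) fits (6, 2, 4); releases (3, 1, 2), pool now (9, 3, 6)
(3) The exact count: 1 of the possible complete orderings is a safe sequence.
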